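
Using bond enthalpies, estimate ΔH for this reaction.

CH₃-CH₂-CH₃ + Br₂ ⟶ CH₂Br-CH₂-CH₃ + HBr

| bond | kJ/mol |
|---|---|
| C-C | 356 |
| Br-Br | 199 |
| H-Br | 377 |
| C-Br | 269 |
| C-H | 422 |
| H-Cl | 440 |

ΔH ≈ −25 kJ

Bonds broken (reactants):
  Br-Br: 1 × 199 = 199
  C-C: 2 × 356 = 712
  C-H: 8 × 422 = 3376
  Σ(broken) = 4287 kJ
Bonds formed (products):
  C-Br: 1 × 269 = 269
  C-C: 2 × 356 = 712
  C-H: 7 × 422 = 2954
  H-Br: 1 × 377 = 377
  Σ(formed) = 4312 kJ
ΔH = Σ(broken) − Σ(formed) = 4287 − 4312 = −25 kJ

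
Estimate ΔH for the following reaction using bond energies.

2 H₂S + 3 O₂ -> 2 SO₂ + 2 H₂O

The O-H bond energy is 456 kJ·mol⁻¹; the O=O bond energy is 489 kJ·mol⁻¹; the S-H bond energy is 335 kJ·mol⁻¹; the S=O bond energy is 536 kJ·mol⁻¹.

Bonds broken (reactants):
  O=O: 3 × 489 = 1467
  S-H: 4 × 335 = 1340
  Σ(broken) = 2807 kJ
Bonds formed (products):
  O-H: 4 × 456 = 1824
  S=O: 4 × 536 = 2144
  Σ(formed) = 3968 kJ
ΔH = Σ(broken) − Σ(formed) = 2807 − 3968 = −1161 kJ

ΔH ≈ −1161 kJ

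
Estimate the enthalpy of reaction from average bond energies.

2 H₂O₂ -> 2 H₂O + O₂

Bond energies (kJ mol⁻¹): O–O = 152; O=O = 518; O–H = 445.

ΔH ≈ −214 kJ

Bonds broken (reactants):
  O–H: 4 × 445 = 1780
  O–O: 2 × 152 = 304
  Σ(broken) = 2084 kJ
Bonds formed (products):
  O–H: 4 × 445 = 1780
  O=O: 1 × 518 = 518
  Σ(formed) = 2298 kJ
ΔH = Σ(broken) − Σ(formed) = 2084 − 2298 = −214 kJ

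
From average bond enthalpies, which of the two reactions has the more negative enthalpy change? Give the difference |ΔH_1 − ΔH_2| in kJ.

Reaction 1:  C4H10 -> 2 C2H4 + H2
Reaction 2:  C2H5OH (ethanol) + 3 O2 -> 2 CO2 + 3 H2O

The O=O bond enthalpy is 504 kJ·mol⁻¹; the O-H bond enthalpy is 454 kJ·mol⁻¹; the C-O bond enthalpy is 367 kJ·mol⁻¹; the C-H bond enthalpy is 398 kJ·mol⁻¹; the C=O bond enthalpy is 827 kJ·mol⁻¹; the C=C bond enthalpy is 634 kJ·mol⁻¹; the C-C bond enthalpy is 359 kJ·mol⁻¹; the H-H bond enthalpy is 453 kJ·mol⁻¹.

Reaction 1:
  Bonds broken (reactants):
    C-C: 3 × 359 = 1077
    C-H: 10 × 398 = 3980
    Σ(broken) = 5057 kJ
  Bonds formed (products):
    C-H: 8 × 398 = 3184
    C=C: 2 × 634 = 1268
    H-H: 1 × 453 = 453
    Σ(formed) = 4905 kJ
  ΔH_1 = 5057 − 4905 = +152 kJ
Reaction 2:
  Bonds broken (reactants):
    C-C: 1 × 359 = 359
    C-H: 5 × 398 = 1990
    C-O: 1 × 367 = 367
    O-H: 1 × 454 = 454
    O=O: 3 × 504 = 1512
    Σ(broken) = 4682 kJ
  Bonds formed (products):
    C=O: 4 × 827 = 3308
    O-H: 6 × 454 = 2724
    Σ(formed) = 6032 kJ
  ΔH_2 = 4682 − 6032 = −1350 kJ
ΔH_1 − ΔH_2 = +1502 kJ, so reaction 2 has the more negative ΔH; |ΔH_1 − ΔH_2| = 1502 kJ.

Reaction 2, by 1502 kJ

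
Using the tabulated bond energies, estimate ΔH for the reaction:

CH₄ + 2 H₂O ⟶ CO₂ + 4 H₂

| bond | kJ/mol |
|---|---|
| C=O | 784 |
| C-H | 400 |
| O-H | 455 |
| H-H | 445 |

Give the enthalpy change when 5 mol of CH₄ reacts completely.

Bonds broken (reactants):
  C-H: 4 × 400 = 1600
  O-H: 4 × 455 = 1820
  Σ(broken) = 3420 kJ
Bonds formed (products):
  C=O: 2 × 784 = 1568
  H-H: 4 × 445 = 1780
  Σ(formed) = 3348 kJ
ΔH = Σ(broken) − Σ(formed) = 3420 − 3348 = +72 kJ
For 5× the reaction as written: 5 × (+72) = +360 kJ

ΔH = +360 kJ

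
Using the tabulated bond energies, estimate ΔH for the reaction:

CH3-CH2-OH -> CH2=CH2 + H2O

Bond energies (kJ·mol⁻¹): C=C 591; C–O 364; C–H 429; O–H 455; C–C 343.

ΔH ≈ +90 kJ

Bonds broken (reactants):
  C–C: 1 × 343 = 343
  C–H: 5 × 429 = 2145
  C–O: 1 × 364 = 364
  O–H: 1 × 455 = 455
  Σ(broken) = 3307 kJ
Bonds formed (products):
  C–H: 4 × 429 = 1716
  C=C: 1 × 591 = 591
  O–H: 2 × 455 = 910
  Σ(formed) = 3217 kJ
ΔH = Σ(broken) − Σ(formed) = 3307 − 3217 = +90 kJ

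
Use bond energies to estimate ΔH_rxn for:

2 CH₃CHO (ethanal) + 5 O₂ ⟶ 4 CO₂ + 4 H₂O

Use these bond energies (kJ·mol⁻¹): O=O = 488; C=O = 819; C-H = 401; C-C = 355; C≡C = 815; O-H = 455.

Bonds broken (reactants):
  C-C: 2 × 355 = 710
  C-H: 8 × 401 = 3208
  C=O: 2 × 819 = 1638
  O=O: 5 × 488 = 2440
  Σ(broken) = 7996 kJ
Bonds formed (products):
  C=O: 8 × 819 = 6552
  O-H: 8 × 455 = 3640
  Σ(formed) = 10192 kJ
ΔH = Σ(broken) − Σ(formed) = 7996 − 10192 = −2196 kJ

ΔH ≈ −2196 kJ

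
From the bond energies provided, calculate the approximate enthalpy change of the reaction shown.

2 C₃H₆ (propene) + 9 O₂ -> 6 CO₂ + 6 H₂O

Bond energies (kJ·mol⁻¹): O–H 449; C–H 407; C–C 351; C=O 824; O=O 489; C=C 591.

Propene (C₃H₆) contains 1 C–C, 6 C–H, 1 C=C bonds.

ΔH ≈ −4107 kJ

Bonds broken (reactants):
  C–C: 2 × 351 = 702
  C–H: 12 × 407 = 4884
  C=C: 2 × 591 = 1182
  O=O: 9 × 489 = 4401
  Σ(broken) = 11169 kJ
Bonds formed (products):
  C=O: 12 × 824 = 9888
  O–H: 12 × 449 = 5388
  Σ(formed) = 15276 kJ
ΔH = Σ(broken) − Σ(formed) = 11169 − 15276 = −4107 kJ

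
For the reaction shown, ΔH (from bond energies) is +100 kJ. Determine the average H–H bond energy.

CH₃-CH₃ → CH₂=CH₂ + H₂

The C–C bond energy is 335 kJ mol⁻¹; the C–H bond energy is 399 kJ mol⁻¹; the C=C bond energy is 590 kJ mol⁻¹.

Let D be the H–H bond energy.
Σ(broken) = 1×335 + 6×399 = 2729
Σ(formed) = 4×399 + 1×590 + 1×D = 2186 + D
ΔH = Σ(broken) − Σ(formed) = (2729) − (2186 + D) = +543 − D
Setting this equal to +100 kJ gives D = 443 kJ/mol.

D(H–H) ≈ 443 kJ/mol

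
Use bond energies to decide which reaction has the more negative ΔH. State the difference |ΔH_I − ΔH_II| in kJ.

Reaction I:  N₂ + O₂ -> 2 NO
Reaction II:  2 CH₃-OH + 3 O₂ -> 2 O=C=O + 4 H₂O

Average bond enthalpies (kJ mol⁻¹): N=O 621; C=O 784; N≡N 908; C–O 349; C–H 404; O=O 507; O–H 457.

Reaction II, by 1408 kJ

Reaction I:
  Bonds broken (reactants):
    N≡N: 1 × 908 = 908
    O=O: 1 × 507 = 507
    Σ(broken) = 1415 kJ
  Bonds formed (products):
    N=O: 2 × 621 = 1242
    Σ(formed) = 1242 kJ
  ΔH_I = 1415 − 1242 = +173 kJ
Reaction II:
  Bonds broken (reactants):
    C–H: 6 × 404 = 2424
    C–O: 2 × 349 = 698
    O–H: 2 × 457 = 914
    O=O: 3 × 507 = 1521
    Σ(broken) = 5557 kJ
  Bonds formed (products):
    C=O: 4 × 784 = 3136
    O–H: 8 × 457 = 3656
    Σ(formed) = 6792 kJ
  ΔH_II = 5557 − 6792 = −1235 kJ
ΔH_I − ΔH_II = +1408 kJ, so reaction II has the more negative ΔH; |ΔH_I − ΔH_II| = 1408 kJ.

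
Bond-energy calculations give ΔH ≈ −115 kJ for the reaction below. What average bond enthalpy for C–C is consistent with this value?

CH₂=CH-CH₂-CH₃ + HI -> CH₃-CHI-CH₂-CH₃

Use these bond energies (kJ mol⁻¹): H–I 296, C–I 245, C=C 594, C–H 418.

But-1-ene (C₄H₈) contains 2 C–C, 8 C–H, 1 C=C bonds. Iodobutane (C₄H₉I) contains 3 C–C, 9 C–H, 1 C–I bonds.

D(C–C) ≈ 342 kJ/mol

Let D be the C–C bond energy.
Σ(broken) = 2×D + 8×418 + 1×594 + 1×296 = 4234 + 2D
Σ(formed) = 3×D + 9×418 + 1×245 = 4007 + 3D
ΔH = Σ(broken) − Σ(formed) = (4234 + 2D) − (4007 + 3D) = +227 − D
Setting this equal to −115 kJ gives D = 342 kJ/mol.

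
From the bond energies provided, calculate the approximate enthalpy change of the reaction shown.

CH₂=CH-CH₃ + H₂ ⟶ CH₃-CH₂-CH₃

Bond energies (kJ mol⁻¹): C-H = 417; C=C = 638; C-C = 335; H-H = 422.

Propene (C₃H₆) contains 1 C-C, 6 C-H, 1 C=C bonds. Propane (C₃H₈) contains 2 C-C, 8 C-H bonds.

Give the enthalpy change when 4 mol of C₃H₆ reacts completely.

ΔH = −436 kJ

Bonds broken (reactants):
  C-C: 1 × 335 = 335
  C-H: 6 × 417 = 2502
  C=C: 1 × 638 = 638
  H-H: 1 × 422 = 422
  Σ(broken) = 3897 kJ
Bonds formed (products):
  C-C: 2 × 335 = 670
  C-H: 8 × 417 = 3336
  Σ(formed) = 4006 kJ
ΔH = Σ(broken) − Σ(formed) = 3897 − 4006 = −109 kJ
For 4× the reaction as written: 4 × (−109) = −436 kJ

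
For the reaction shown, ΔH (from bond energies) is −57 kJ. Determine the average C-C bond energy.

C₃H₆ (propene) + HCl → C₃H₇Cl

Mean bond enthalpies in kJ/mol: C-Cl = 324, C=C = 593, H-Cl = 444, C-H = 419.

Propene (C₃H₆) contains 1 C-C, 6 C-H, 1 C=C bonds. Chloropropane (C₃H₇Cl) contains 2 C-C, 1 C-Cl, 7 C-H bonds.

Let D be the C-C bond energy.
Σ(broken) = 1×D + 6×419 + 1×593 + 1×444 = 3551 + D
Σ(formed) = 2×D + 1×324 + 7×419 = 3257 + 2D
ΔH = Σ(broken) − Σ(formed) = (3551 + D) − (3257 + 2D) = +294 − D
Setting this equal to −57 kJ gives D = 351 kJ/mol.

D(C-C) ≈ 351 kJ/mol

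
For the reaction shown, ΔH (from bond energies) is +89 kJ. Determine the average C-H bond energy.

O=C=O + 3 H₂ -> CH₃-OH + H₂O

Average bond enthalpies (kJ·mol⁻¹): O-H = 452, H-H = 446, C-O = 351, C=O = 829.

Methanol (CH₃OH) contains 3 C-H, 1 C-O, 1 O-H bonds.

Let D be the C-H bond energy.
Σ(broken) = 2×829 + 3×446 = 2996
Σ(formed) = 3×D + 1×351 + 3×452 = 1707 + 3D
ΔH = Σ(broken) − Σ(formed) = (2996) − (1707 + 3D) = +1289 − 3D
Setting this equal to +89 kJ gives 3D = 1200, so D = 400 kJ/mol.

D(C-H) ≈ 400 kJ/mol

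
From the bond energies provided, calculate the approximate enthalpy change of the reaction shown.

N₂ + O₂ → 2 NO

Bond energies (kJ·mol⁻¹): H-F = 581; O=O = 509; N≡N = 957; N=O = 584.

Bonds broken (reactants):
  N≡N: 1 × 957 = 957
  O=O: 1 × 509 = 509
  Σ(broken) = 1466 kJ
Bonds formed (products):
  N=O: 2 × 584 = 1168
  Σ(formed) = 1168 kJ
ΔH = Σ(broken) − Σ(formed) = 1466 − 1168 = +298 kJ

ΔH ≈ +298 kJ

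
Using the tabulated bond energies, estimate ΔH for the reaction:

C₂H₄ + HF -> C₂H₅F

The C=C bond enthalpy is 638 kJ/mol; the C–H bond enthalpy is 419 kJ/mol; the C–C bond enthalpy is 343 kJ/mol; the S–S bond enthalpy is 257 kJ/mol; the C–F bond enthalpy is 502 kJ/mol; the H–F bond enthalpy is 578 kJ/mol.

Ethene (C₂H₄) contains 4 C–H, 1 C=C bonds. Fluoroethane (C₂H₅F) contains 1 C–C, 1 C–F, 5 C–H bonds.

Bonds broken (reactants):
  C–H: 4 × 419 = 1676
  C=C: 1 × 638 = 638
  H–F: 1 × 578 = 578
  Σ(broken) = 2892 kJ
Bonds formed (products):
  C–C: 1 × 343 = 343
  C–F: 1 × 502 = 502
  C–H: 5 × 419 = 2095
  Σ(formed) = 2940 kJ
ΔH = Σ(broken) − Σ(formed) = 2892 − 2940 = −48 kJ

ΔH ≈ −48 kJ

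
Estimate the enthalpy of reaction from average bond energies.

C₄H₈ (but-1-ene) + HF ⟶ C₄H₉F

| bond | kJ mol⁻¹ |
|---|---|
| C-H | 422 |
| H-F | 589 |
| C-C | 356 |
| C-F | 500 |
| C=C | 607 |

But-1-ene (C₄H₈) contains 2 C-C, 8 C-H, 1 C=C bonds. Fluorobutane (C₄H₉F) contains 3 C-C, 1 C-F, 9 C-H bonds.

ΔH ≈ −82 kJ

Bonds broken (reactants):
  C-C: 2 × 356 = 712
  C-H: 8 × 422 = 3376
  C=C: 1 × 607 = 607
  H-F: 1 × 589 = 589
  Σ(broken) = 5284 kJ
Bonds formed (products):
  C-C: 3 × 356 = 1068
  C-F: 1 × 500 = 500
  C-H: 9 × 422 = 3798
  Σ(formed) = 5366 kJ
ΔH = Σ(broken) − Σ(formed) = 5284 − 5366 = −82 kJ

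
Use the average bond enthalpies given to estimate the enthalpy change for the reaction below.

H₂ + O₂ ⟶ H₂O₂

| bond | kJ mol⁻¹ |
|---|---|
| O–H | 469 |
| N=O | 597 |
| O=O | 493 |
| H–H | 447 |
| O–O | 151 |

Bonds broken (reactants):
  H–H: 1 × 447 = 447
  O=O: 1 × 493 = 493
  Σ(broken) = 940 kJ
Bonds formed (products):
  O–H: 2 × 469 = 938
  O–O: 1 × 151 = 151
  Σ(formed) = 1089 kJ
ΔH = Σ(broken) − Σ(formed) = 940 − 1089 = −149 kJ

ΔH ≈ −149 kJ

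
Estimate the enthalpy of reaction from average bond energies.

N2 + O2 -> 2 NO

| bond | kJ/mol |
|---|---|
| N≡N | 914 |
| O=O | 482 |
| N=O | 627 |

ΔH ≈ +142 kJ

Bonds broken (reactants):
  N≡N: 1 × 914 = 914
  O=O: 1 × 482 = 482
  Σ(broken) = 1396 kJ
Bonds formed (products):
  N=O: 2 × 627 = 1254
  Σ(formed) = 1254 kJ
ΔH = Σ(broken) − Σ(formed) = 1396 − 1254 = +142 kJ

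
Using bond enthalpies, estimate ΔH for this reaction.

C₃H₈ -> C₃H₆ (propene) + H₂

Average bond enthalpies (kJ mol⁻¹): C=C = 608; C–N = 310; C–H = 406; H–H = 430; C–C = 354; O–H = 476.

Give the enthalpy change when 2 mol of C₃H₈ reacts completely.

ΔH = +256 kJ

Bonds broken (reactants):
  C–C: 2 × 354 = 708
  C–H: 8 × 406 = 3248
  Σ(broken) = 3956 kJ
Bonds formed (products):
  C–C: 1 × 354 = 354
  C–H: 6 × 406 = 2436
  C=C: 1 × 608 = 608
  H–H: 1 × 430 = 430
  Σ(formed) = 3828 kJ
ΔH = Σ(broken) − Σ(formed) = 3956 − 3828 = +128 kJ
For 2× the reaction as written: 2 × (+128) = +256 kJ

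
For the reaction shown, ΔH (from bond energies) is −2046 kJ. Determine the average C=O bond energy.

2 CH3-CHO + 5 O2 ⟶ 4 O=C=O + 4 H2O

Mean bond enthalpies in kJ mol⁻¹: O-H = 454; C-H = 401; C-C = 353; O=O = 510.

Let D be the C=O bond energy.
Σ(broken) = 2×353 + 8×401 + 2×D + 5×510 = 6464 + 2D
Σ(formed) = 8×D + 8×454 = 3632 + 8D
ΔH = Σ(broken) − Σ(formed) = (6464 + 2D) − (3632 + 8D) = +2832 − 6D
Setting this equal to −2046 kJ gives 6D = 4878, so D = 813 kJ/mol.

D(C=O) ≈ 813 kJ/mol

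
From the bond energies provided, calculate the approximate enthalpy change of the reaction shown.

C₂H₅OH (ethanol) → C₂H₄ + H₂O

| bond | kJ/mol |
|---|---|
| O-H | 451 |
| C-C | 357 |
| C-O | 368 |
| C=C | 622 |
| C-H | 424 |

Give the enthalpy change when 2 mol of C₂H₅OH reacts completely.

ΔH = +152 kJ

Bonds broken (reactants):
  C-C: 1 × 357 = 357
  C-H: 5 × 424 = 2120
  C-O: 1 × 368 = 368
  O-H: 1 × 451 = 451
  Σ(broken) = 3296 kJ
Bonds formed (products):
  C-H: 4 × 424 = 1696
  C=C: 1 × 622 = 622
  O-H: 2 × 451 = 902
  Σ(formed) = 3220 kJ
ΔH = Σ(broken) − Σ(formed) = 3296 − 3220 = +76 kJ
For 2× the reaction as written: 2 × (+76) = +152 kJ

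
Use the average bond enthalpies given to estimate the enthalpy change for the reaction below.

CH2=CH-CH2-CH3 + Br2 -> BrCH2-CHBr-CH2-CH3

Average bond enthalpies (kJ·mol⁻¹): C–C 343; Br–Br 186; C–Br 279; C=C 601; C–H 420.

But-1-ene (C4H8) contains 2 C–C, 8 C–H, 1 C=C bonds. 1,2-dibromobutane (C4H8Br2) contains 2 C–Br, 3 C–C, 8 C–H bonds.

Bonds broken (reactants):
  Br–Br: 1 × 186 = 186
  C–C: 2 × 343 = 686
  C–H: 8 × 420 = 3360
  C=C: 1 × 601 = 601
  Σ(broken) = 4833 kJ
Bonds formed (products):
  C–Br: 2 × 279 = 558
  C–C: 3 × 343 = 1029
  C–H: 8 × 420 = 3360
  Σ(formed) = 4947 kJ
ΔH = Σ(broken) − Σ(formed) = 4833 − 4947 = −114 kJ

ΔH ≈ −114 kJ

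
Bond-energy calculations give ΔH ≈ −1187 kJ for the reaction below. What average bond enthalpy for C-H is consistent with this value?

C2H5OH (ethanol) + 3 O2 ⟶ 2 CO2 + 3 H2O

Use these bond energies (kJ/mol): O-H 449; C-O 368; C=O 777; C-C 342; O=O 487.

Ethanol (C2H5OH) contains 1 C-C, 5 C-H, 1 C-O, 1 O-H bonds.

Let D be the C-H bond energy.
Σ(broken) = 1×342 + 5×D + 1×368 + 1×449 + 3×487 = 2620 + 5D
Σ(formed) = 4×777 + 6×449 = 5802
ΔH = Σ(broken) − Σ(formed) = (2620 + 5D) − (5802) = −3182 + 5D
Setting this equal to −1187 kJ gives 5D = 1995, so D = 399 kJ/mol.

D(C-H) ≈ 399 kJ/mol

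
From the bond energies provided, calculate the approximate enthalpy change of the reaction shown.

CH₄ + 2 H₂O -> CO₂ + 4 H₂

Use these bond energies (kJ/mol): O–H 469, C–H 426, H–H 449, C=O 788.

ΔH ≈ +208 kJ

Bonds broken (reactants):
  C–H: 4 × 426 = 1704
  O–H: 4 × 469 = 1876
  Σ(broken) = 3580 kJ
Bonds formed (products):
  C=O: 2 × 788 = 1576
  H–H: 4 × 449 = 1796
  Σ(formed) = 3372 kJ
ΔH = Σ(broken) − Σ(formed) = 3580 − 3372 = +208 kJ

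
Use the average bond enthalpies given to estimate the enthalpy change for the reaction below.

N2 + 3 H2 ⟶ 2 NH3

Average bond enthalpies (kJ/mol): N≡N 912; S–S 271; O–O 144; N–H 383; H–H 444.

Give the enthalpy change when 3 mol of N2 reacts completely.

Bonds broken (reactants):
  H–H: 3 × 444 = 1332
  N≡N: 1 × 912 = 912
  Σ(broken) = 2244 kJ
Bonds formed (products):
  N–H: 6 × 383 = 2298
  Σ(formed) = 2298 kJ
ΔH = Σ(broken) − Σ(formed) = 2244 − 2298 = −54 kJ
For 3× the reaction as written: 3 × (−54) = −162 kJ

ΔH = −162 kJ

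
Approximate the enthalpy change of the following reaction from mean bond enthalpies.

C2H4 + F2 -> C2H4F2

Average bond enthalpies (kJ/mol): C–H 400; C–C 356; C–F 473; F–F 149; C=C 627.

ΔH ≈ −526 kJ

Bonds broken (reactants):
  C–H: 4 × 400 = 1600
  C=C: 1 × 627 = 627
  F–F: 1 × 149 = 149
  Σ(broken) = 2376 kJ
Bonds formed (products):
  C–C: 1 × 356 = 356
  C–F: 2 × 473 = 946
  C–H: 4 × 400 = 1600
  Σ(formed) = 2902 kJ
ΔH = Σ(broken) − Σ(formed) = 2376 − 2902 = −526 kJ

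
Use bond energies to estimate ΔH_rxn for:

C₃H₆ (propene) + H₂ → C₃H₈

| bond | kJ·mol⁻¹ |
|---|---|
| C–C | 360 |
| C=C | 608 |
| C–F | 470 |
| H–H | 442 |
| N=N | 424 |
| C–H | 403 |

Bonds broken (reactants):
  C–C: 1 × 360 = 360
  C–H: 6 × 403 = 2418
  C=C: 1 × 608 = 608
  H–H: 1 × 442 = 442
  Σ(broken) = 3828 kJ
Bonds formed (products):
  C–C: 2 × 360 = 720
  C–H: 8 × 403 = 3224
  Σ(formed) = 3944 kJ
ΔH = Σ(broken) − Σ(formed) = 3828 − 3944 = −116 kJ

ΔH ≈ −116 kJ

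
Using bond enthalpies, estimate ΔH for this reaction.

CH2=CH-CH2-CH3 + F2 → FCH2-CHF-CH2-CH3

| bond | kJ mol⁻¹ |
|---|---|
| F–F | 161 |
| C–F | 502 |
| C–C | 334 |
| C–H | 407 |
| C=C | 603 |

ΔH ≈ −574 kJ

Bonds broken (reactants):
  C–C: 2 × 334 = 668
  C–H: 8 × 407 = 3256
  C=C: 1 × 603 = 603
  F–F: 1 × 161 = 161
  Σ(broken) = 4688 kJ
Bonds formed (products):
  C–C: 3 × 334 = 1002
  C–F: 2 × 502 = 1004
  C–H: 8 × 407 = 3256
  Σ(formed) = 5262 kJ
ΔH = Σ(broken) − Σ(formed) = 4688 − 5262 = −574 kJ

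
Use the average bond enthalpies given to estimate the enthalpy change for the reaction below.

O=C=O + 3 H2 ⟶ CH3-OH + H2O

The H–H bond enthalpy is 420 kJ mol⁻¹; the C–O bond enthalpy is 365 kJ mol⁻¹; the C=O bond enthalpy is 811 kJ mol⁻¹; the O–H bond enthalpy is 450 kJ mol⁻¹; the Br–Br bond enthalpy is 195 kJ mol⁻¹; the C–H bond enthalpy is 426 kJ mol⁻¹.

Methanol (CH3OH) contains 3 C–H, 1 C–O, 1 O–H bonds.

Bonds broken (reactants):
  C=O: 2 × 811 = 1622
  H–H: 3 × 420 = 1260
  Σ(broken) = 2882 kJ
Bonds formed (products):
  C–H: 3 × 426 = 1278
  C–O: 1 × 365 = 365
  O–H: 3 × 450 = 1350
  Σ(formed) = 2993 kJ
ΔH = Σ(broken) − Σ(formed) = 2882 − 2993 = −111 kJ

ΔH ≈ −111 kJ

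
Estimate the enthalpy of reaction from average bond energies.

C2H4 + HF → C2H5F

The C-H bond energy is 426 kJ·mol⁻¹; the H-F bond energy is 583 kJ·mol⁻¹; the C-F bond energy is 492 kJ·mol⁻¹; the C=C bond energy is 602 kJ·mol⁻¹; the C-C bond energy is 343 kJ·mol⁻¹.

ΔH ≈ −76 kJ

Bonds broken (reactants):
  C-H: 4 × 426 = 1704
  C=C: 1 × 602 = 602
  H-F: 1 × 583 = 583
  Σ(broken) = 2889 kJ
Bonds formed (products):
  C-C: 1 × 343 = 343
  C-F: 1 × 492 = 492
  C-H: 5 × 426 = 2130
  Σ(formed) = 2965 kJ
ΔH = Σ(broken) − Σ(formed) = 2889 − 2965 = −76 kJ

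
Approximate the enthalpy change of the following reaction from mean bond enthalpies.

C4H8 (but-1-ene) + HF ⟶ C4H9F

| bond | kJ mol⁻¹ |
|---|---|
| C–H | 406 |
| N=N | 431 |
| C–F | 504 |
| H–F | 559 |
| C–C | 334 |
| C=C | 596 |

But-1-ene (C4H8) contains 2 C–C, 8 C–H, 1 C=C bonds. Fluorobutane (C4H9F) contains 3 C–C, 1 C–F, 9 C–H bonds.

Bonds broken (reactants):
  C–C: 2 × 334 = 668
  C–H: 8 × 406 = 3248
  C=C: 1 × 596 = 596
  H–F: 1 × 559 = 559
  Σ(broken) = 5071 kJ
Bonds formed (products):
  C–C: 3 × 334 = 1002
  C–F: 1 × 504 = 504
  C–H: 9 × 406 = 3654
  Σ(formed) = 5160 kJ
ΔH = Σ(broken) − Σ(formed) = 5071 − 5160 = −89 kJ

ΔH ≈ −89 kJ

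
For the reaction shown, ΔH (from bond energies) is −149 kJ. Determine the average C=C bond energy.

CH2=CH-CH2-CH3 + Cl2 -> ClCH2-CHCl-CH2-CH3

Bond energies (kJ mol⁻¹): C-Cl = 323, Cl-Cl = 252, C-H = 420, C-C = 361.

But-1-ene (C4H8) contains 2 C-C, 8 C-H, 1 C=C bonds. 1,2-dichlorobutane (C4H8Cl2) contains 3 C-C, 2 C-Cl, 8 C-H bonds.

Let D be the C=C bond energy.
Σ(broken) = 2×361 + 8×420 + 1×D + 1×252 = 4334 + D
Σ(formed) = 3×361 + 2×323 + 8×420 = 5089
ΔH = Σ(broken) − Σ(formed) = (4334 + D) − (5089) = −755 + D
Setting this equal to −149 kJ gives D = 606 kJ/mol.

D(C=C) ≈ 606 kJ/mol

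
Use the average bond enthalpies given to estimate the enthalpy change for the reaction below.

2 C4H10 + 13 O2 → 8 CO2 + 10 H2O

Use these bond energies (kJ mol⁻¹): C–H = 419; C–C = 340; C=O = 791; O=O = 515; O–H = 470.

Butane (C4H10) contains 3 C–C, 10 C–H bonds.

ΔH ≈ −4941 kJ

Bonds broken (reactants):
  C–C: 6 × 340 = 2040
  C–H: 20 × 419 = 8380
  O=O: 13 × 515 = 6695
  Σ(broken) = 17115 kJ
Bonds formed (products):
  C=O: 16 × 791 = 12656
  O–H: 20 × 470 = 9400
  Σ(formed) = 22056 kJ
ΔH = Σ(broken) − Σ(formed) = 17115 − 22056 = −4941 kJ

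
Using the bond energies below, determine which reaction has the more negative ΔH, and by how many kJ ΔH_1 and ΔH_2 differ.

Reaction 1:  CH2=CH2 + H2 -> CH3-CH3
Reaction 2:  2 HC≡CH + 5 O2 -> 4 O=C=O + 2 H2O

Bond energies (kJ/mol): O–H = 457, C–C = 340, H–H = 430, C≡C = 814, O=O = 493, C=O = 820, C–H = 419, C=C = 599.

Reaction 1:
  Bonds broken (reactants):
    C–H: 4 × 419 = 1676
    C=C: 1 × 599 = 599
    H–H: 1 × 430 = 430
    Σ(broken) = 2705 kJ
  Bonds formed (products):
    C–C: 1 × 340 = 340
    C–H: 6 × 419 = 2514
    Σ(formed) = 2854 kJ
  ΔH_1 = 2705 − 2854 = −149 kJ
Reaction 2:
  Bonds broken (reactants):
    C≡C: 2 × 814 = 1628
    C–H: 4 × 419 = 1676
    O=O: 5 × 493 = 2465
    Σ(broken) = 5769 kJ
  Bonds formed (products):
    C=O: 8 × 820 = 6560
    O–H: 4 × 457 = 1828
    Σ(formed) = 8388 kJ
  ΔH_2 = 5769 − 8388 = −2619 kJ
ΔH_1 − ΔH_2 = +2470 kJ, so reaction 2 has the more negative ΔH; |ΔH_1 − ΔH_2| = 2470 kJ.

Reaction 2, by 2470 kJ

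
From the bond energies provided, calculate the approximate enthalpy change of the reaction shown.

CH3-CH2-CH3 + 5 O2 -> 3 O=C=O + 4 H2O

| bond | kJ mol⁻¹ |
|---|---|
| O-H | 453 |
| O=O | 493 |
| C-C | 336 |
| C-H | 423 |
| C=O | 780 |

ΔH ≈ −1783 kJ

Bonds broken (reactants):
  C-C: 2 × 336 = 672
  C-H: 8 × 423 = 3384
  O=O: 5 × 493 = 2465
  Σ(broken) = 6521 kJ
Bonds formed (products):
  C=O: 6 × 780 = 4680
  O-H: 8 × 453 = 3624
  Σ(formed) = 8304 kJ
ΔH = Σ(broken) − Σ(formed) = 6521 − 8304 = −1783 kJ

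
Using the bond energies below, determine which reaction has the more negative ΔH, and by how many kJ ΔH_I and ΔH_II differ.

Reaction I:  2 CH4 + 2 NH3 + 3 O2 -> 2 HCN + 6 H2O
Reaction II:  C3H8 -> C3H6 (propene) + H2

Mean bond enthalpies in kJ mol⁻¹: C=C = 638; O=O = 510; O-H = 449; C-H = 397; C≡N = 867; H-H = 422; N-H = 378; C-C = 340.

Reaction I:
  Bonds broken (reactants):
    C-H: 8 × 397 = 3176
    N-H: 6 × 378 = 2268
    O=O: 3 × 510 = 1530
    Σ(broken) = 6974 kJ
  Bonds formed (products):
    C≡N: 2 × 867 = 1734
    C-H: 2 × 397 = 794
    O-H: 12 × 449 = 5388
    Σ(formed) = 7916 kJ
  ΔH_I = 6974 − 7916 = −942 kJ
Reaction II:
  Bonds broken (reactants):
    C-C: 2 × 340 = 680
    C-H: 8 × 397 = 3176
    Σ(broken) = 3856 kJ
  Bonds formed (products):
    C-C: 1 × 340 = 340
    C-H: 6 × 397 = 2382
    C=C: 1 × 638 = 638
    H-H: 1 × 422 = 422
    Σ(formed) = 3782 kJ
  ΔH_II = 3856 − 3782 = +74 kJ
ΔH_I − ΔH_II = −1016 kJ, so reaction I has the more negative ΔH; |ΔH_I − ΔH_II| = 1016 kJ.

Reaction I, by 1016 kJ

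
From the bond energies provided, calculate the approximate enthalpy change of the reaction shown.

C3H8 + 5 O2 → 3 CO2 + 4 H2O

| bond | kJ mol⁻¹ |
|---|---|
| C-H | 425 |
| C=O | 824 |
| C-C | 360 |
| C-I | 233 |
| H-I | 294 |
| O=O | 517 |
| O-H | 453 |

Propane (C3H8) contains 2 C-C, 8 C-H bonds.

ΔH ≈ −1863 kJ

Bonds broken (reactants):
  C-C: 2 × 360 = 720
  C-H: 8 × 425 = 3400
  O=O: 5 × 517 = 2585
  Σ(broken) = 6705 kJ
Bonds formed (products):
  C=O: 6 × 824 = 4944
  O-H: 8 × 453 = 3624
  Σ(formed) = 8568 kJ
ΔH = Σ(broken) − Σ(formed) = 6705 − 8568 = −1863 kJ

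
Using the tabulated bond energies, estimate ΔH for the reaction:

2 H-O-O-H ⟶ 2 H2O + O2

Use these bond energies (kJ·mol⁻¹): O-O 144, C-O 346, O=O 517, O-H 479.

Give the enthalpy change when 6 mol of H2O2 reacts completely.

Bonds broken (reactants):
  O-H: 4 × 479 = 1916
  O-O: 2 × 144 = 288
  Σ(broken) = 2204 kJ
Bonds formed (products):
  O-H: 4 × 479 = 1916
  O=O: 1 × 517 = 517
  Σ(formed) = 2433 kJ
ΔH = Σ(broken) − Σ(formed) = 2204 − 2433 = −229 kJ
For 3× the reaction as written: 3 × (−229) = −687 kJ

ΔH = −687 kJ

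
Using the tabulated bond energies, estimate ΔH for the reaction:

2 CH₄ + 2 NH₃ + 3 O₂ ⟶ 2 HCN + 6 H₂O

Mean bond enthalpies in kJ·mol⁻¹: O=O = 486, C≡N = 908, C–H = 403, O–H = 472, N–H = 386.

Bonds broken (reactants):
  C–H: 8 × 403 = 3224
  N–H: 6 × 386 = 2316
  O=O: 3 × 486 = 1458
  Σ(broken) = 6998 kJ
Bonds formed (products):
  C≡N: 2 × 908 = 1816
  C–H: 2 × 403 = 806
  O–H: 12 × 472 = 5664
  Σ(formed) = 8286 kJ
ΔH = Σ(broken) − Σ(formed) = 6998 − 8286 = −1288 kJ

ΔH ≈ −1288 kJ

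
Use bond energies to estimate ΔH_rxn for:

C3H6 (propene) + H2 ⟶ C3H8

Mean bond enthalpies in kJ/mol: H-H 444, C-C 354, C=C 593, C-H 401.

ΔH ≈ −119 kJ

Bonds broken (reactants):
  C-C: 1 × 354 = 354
  C-H: 6 × 401 = 2406
  C=C: 1 × 593 = 593
  H-H: 1 × 444 = 444
  Σ(broken) = 3797 kJ
Bonds formed (products):
  C-C: 2 × 354 = 708
  C-H: 8 × 401 = 3208
  Σ(formed) = 3916 kJ
ΔH = Σ(broken) − Σ(formed) = 3797 − 3916 = −119 kJ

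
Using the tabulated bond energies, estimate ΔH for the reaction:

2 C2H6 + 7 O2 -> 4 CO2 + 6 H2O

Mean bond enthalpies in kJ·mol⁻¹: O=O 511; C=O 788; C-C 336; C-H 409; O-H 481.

ΔH ≈ −2919 kJ

Bonds broken (reactants):
  C-C: 2 × 336 = 672
  C-H: 12 × 409 = 4908
  O=O: 7 × 511 = 3577
  Σ(broken) = 9157 kJ
Bonds formed (products):
  C=O: 8 × 788 = 6304
  O-H: 12 × 481 = 5772
  Σ(formed) = 12076 kJ
ΔH = Σ(broken) − Σ(formed) = 9157 − 12076 = −2919 kJ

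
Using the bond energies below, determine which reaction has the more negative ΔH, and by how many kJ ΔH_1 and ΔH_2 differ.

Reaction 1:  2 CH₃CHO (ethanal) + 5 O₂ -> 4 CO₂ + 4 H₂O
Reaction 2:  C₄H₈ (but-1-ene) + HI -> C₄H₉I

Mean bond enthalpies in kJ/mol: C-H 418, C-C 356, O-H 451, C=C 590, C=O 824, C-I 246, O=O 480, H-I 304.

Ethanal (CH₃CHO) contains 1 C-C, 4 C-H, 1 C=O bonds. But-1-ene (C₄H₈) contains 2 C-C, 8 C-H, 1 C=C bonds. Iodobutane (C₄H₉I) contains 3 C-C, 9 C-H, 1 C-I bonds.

Reaction 1:
  Bonds broken (reactants):
    C-C: 2 × 356 = 712
    C-H: 8 × 418 = 3344
    C=O: 2 × 824 = 1648
    O=O: 5 × 480 = 2400
    Σ(broken) = 8104 kJ
  Bonds formed (products):
    C=O: 8 × 824 = 6592
    O-H: 8 × 451 = 3608
    Σ(formed) = 10200 kJ
  ΔH_1 = 8104 − 10200 = −2096 kJ
Reaction 2:
  Bonds broken (reactants):
    C-C: 2 × 356 = 712
    C-H: 8 × 418 = 3344
    C=C: 1 × 590 = 590
    H-I: 1 × 304 = 304
    Σ(broken) = 4950 kJ
  Bonds formed (products):
    C-C: 3 × 356 = 1068
    C-H: 9 × 418 = 3762
    C-I: 1 × 246 = 246
    Σ(formed) = 5076 kJ
  ΔH_2 = 4950 − 5076 = −126 kJ
ΔH_1 − ΔH_2 = −1970 kJ, so reaction 1 has the more negative ΔH; |ΔH_1 − ΔH_2| = 1970 kJ.

Reaction 1, by 1970 kJ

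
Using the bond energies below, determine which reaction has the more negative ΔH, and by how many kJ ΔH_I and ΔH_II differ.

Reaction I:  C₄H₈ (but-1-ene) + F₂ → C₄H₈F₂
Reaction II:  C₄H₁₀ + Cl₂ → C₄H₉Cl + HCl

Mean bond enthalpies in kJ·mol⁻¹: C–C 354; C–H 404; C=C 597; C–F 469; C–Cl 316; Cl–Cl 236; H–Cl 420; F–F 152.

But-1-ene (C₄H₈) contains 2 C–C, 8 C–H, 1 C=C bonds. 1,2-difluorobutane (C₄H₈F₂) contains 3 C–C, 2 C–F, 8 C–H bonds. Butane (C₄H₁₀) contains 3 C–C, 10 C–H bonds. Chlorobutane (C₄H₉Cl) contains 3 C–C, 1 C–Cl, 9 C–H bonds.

Reaction I, by 447 kJ

Reaction I:
  Bonds broken (reactants):
    C–C: 2 × 354 = 708
    C–H: 8 × 404 = 3232
    C=C: 1 × 597 = 597
    F–F: 1 × 152 = 152
    Σ(broken) = 4689 kJ
  Bonds formed (products):
    C–C: 3 × 354 = 1062
    C–F: 2 × 469 = 938
    C–H: 8 × 404 = 3232
    Σ(formed) = 5232 kJ
  ΔH_I = 4689 − 5232 = −543 kJ
Reaction II:
  Bonds broken (reactants):
    C–C: 3 × 354 = 1062
    C–H: 10 × 404 = 4040
    Cl–Cl: 1 × 236 = 236
    Σ(broken) = 5338 kJ
  Bonds formed (products):
    C–C: 3 × 354 = 1062
    C–Cl: 1 × 316 = 316
    C–H: 9 × 404 = 3636
    H–Cl: 1 × 420 = 420
    Σ(formed) = 5434 kJ
  ΔH_II = 5338 − 5434 = −96 kJ
ΔH_I − ΔH_II = −447 kJ, so reaction I has the more negative ΔH; |ΔH_I − ΔH_II| = 447 kJ.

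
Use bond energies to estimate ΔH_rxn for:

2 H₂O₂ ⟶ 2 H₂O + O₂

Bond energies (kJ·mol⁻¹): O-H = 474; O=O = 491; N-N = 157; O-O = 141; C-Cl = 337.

ΔH ≈ −209 kJ

Bonds broken (reactants):
  O-H: 4 × 474 = 1896
  O-O: 2 × 141 = 282
  Σ(broken) = 2178 kJ
Bonds formed (products):
  O-H: 4 × 474 = 1896
  O=O: 1 × 491 = 491
  Σ(formed) = 2387 kJ
ΔH = Σ(broken) − Σ(formed) = 2178 − 2387 = −209 kJ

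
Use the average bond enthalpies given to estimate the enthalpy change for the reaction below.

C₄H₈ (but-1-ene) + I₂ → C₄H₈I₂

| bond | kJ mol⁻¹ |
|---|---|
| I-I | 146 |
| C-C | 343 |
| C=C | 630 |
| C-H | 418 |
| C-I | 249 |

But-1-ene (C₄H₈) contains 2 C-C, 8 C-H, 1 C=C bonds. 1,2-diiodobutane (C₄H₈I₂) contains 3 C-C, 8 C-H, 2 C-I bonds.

Bonds broken (reactants):
  C-C: 2 × 343 = 686
  C-H: 8 × 418 = 3344
  C=C: 1 × 630 = 630
  I-I: 1 × 146 = 146
  Σ(broken) = 4806 kJ
Bonds formed (products):
  C-C: 3 × 343 = 1029
  C-H: 8 × 418 = 3344
  C-I: 2 × 249 = 498
  Σ(formed) = 4871 kJ
ΔH = Σ(broken) − Σ(formed) = 4806 − 4871 = −65 kJ

ΔH ≈ −65 kJ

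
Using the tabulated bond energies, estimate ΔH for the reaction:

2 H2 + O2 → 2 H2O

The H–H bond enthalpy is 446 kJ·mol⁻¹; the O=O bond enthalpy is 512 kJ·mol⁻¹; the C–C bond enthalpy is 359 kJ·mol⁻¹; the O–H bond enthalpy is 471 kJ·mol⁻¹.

ΔH ≈ −480 kJ

Bonds broken (reactants):
  H–H: 2 × 446 = 892
  O=O: 1 × 512 = 512
  Σ(broken) = 1404 kJ
Bonds formed (products):
  O–H: 4 × 471 = 1884
  Σ(formed) = 1884 kJ
ΔH = Σ(broken) − Σ(formed) = 1404 − 1884 = −480 kJ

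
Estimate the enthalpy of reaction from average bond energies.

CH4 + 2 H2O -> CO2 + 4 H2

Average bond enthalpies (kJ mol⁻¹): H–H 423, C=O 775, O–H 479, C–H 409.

ΔH ≈ +310 kJ

Bonds broken (reactants):
  C–H: 4 × 409 = 1636
  O–H: 4 × 479 = 1916
  Σ(broken) = 3552 kJ
Bonds formed (products):
  C=O: 2 × 775 = 1550
  H–H: 4 × 423 = 1692
  Σ(formed) = 3242 kJ
ΔH = Σ(broken) − Σ(formed) = 3552 − 3242 = +310 kJ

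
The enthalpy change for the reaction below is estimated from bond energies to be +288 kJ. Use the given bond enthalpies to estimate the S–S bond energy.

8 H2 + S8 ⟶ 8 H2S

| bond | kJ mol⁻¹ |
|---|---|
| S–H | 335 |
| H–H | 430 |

Let D be the S–S bond energy.
Σ(broken) = 8×430 + 8×D = 3440 + 8D
Σ(formed) = 16×335 = 5360
ΔH = Σ(broken) − Σ(formed) = (3440 + 8D) − (5360) = −1920 + 8D
Setting this equal to +288 kJ gives 8D = 2208, so D = 276 kJ/mol.

D(S–S) ≈ 276 kJ/mol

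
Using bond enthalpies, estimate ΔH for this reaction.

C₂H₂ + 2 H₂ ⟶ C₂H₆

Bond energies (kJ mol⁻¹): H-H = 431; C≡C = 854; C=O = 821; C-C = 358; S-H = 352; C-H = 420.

ΔH ≈ −322 kJ

Bonds broken (reactants):
  C≡C: 1 × 854 = 854
  C-H: 2 × 420 = 840
  H-H: 2 × 431 = 862
  Σ(broken) = 2556 kJ
Bonds formed (products):
  C-C: 1 × 358 = 358
  C-H: 6 × 420 = 2520
  Σ(formed) = 2878 kJ
ΔH = Σ(broken) − Σ(formed) = 2556 − 2878 = −322 kJ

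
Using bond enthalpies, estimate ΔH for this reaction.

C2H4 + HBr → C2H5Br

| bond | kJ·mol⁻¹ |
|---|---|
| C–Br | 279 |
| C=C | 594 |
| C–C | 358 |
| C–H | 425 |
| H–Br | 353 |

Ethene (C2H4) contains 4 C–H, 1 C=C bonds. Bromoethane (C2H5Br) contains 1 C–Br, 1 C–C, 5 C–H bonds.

Bonds broken (reactants):
  C–H: 4 × 425 = 1700
  C=C: 1 × 594 = 594
  H–Br: 1 × 353 = 353
  Σ(broken) = 2647 kJ
Bonds formed (products):
  C–Br: 1 × 279 = 279
  C–C: 1 × 358 = 358
  C–H: 5 × 425 = 2125
  Σ(formed) = 2762 kJ
ΔH = Σ(broken) − Σ(formed) = 2647 − 2762 = −115 kJ

ΔH ≈ −115 kJ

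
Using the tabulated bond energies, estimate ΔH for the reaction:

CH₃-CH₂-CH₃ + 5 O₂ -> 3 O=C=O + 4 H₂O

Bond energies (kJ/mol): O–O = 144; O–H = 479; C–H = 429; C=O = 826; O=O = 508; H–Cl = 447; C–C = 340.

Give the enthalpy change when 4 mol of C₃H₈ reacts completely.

Bonds broken (reactants):
  C–C: 2 × 340 = 680
  C–H: 8 × 429 = 3432
  O=O: 5 × 508 = 2540
  Σ(broken) = 6652 kJ
Bonds formed (products):
  C=O: 6 × 826 = 4956
  O–H: 8 × 479 = 3832
  Σ(formed) = 8788 kJ
ΔH = Σ(broken) − Σ(formed) = 6652 − 8788 = −2136 kJ
For 4× the reaction as written: 4 × (−2136) = −8544 kJ

ΔH = −8544 kJ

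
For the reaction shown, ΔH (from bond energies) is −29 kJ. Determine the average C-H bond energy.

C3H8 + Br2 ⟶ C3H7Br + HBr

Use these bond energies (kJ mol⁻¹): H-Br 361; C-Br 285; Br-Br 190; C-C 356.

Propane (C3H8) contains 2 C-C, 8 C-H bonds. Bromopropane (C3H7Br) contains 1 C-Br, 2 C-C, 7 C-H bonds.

D(C-H) ≈ 427 kJ/mol

Let D be the C-H bond energy.
Σ(broken) = 1×190 + 2×356 + 8×D = 902 + 8D
Σ(formed) = 1×285 + 2×356 + 7×D + 1×361 = 1358 + 7D
ΔH = Σ(broken) − Σ(formed) = (902 + 8D) − (1358 + 7D) = −456 + D
Setting this equal to −29 kJ gives D = 427 kJ/mol.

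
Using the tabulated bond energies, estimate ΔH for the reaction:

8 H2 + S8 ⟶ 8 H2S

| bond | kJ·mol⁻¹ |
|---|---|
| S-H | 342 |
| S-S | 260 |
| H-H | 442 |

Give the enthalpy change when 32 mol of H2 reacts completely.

Bonds broken (reactants):
  H-H: 8 × 442 = 3536
  S-S: 8 × 260 = 2080
  Σ(broken) = 5616 kJ
Bonds formed (products):
  S-H: 16 × 342 = 5472
  Σ(formed) = 5472 kJ
ΔH = Σ(broken) − Σ(formed) = 5616 − 5472 = +144 kJ
For 4× the reaction as written: 4 × (+144) = +576 kJ

ΔH = +576 kJ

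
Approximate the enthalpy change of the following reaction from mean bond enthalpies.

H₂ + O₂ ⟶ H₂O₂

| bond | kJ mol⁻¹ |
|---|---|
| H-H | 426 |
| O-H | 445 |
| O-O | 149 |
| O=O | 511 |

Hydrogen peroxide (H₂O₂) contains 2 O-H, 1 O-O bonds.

Bonds broken (reactants):
  H-H: 1 × 426 = 426
  O=O: 1 × 511 = 511
  Σ(broken) = 937 kJ
Bonds formed (products):
  O-H: 2 × 445 = 890
  O-O: 1 × 149 = 149
  Σ(formed) = 1039 kJ
ΔH = Σ(broken) − Σ(formed) = 937 − 1039 = −102 kJ

ΔH ≈ −102 kJ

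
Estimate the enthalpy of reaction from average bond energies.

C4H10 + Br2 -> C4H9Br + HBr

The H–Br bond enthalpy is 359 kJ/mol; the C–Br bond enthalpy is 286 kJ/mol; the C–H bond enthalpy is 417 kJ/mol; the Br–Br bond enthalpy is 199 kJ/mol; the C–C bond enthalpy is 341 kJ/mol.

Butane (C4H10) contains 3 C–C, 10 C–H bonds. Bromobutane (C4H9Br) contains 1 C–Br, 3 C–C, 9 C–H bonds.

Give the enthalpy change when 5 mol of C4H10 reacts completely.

ΔH = −145 kJ

Bonds broken (reactants):
  Br–Br: 1 × 199 = 199
  C–C: 3 × 341 = 1023
  C–H: 10 × 417 = 4170
  Σ(broken) = 5392 kJ
Bonds formed (products):
  C–Br: 1 × 286 = 286
  C–C: 3 × 341 = 1023
  C–H: 9 × 417 = 3753
  H–Br: 1 × 359 = 359
  Σ(formed) = 5421 kJ
ΔH = Σ(broken) − Σ(formed) = 5392 − 5421 = −29 kJ
For 5× the reaction as written: 5 × (−29) = −145 kJ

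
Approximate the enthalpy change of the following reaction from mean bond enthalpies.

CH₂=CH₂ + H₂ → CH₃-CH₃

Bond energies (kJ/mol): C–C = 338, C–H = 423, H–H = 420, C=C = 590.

ΔH ≈ −174 kJ

Bonds broken (reactants):
  C–H: 4 × 423 = 1692
  C=C: 1 × 590 = 590
  H–H: 1 × 420 = 420
  Σ(broken) = 2702 kJ
Bonds formed (products):
  C–C: 1 × 338 = 338
  C–H: 6 × 423 = 2538
  Σ(formed) = 2876 kJ
ΔH = Σ(broken) − Σ(formed) = 2702 − 2876 = −174 kJ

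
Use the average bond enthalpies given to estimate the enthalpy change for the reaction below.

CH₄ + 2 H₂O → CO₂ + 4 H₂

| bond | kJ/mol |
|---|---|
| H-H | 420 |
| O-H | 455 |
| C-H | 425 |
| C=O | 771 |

Bonds broken (reactants):
  C-H: 4 × 425 = 1700
  O-H: 4 × 455 = 1820
  Σ(broken) = 3520 kJ
Bonds formed (products):
  C=O: 2 × 771 = 1542
  H-H: 4 × 420 = 1680
  Σ(formed) = 3222 kJ
ΔH = Σ(broken) − Σ(formed) = 3520 − 3222 = +298 kJ

ΔH ≈ +298 kJ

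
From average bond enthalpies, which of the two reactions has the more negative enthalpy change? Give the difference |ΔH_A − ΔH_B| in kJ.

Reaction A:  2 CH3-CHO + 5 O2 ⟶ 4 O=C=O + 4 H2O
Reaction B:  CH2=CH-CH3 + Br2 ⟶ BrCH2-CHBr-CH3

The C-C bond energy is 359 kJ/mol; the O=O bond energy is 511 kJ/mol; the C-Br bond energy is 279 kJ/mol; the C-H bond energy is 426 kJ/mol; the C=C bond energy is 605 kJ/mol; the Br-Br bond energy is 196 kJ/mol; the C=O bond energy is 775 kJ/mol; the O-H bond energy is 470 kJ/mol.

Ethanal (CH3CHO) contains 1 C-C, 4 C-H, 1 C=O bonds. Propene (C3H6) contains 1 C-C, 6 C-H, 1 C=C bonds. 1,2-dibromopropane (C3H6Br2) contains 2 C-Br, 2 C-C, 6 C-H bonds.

Reaction A:
  Bonds broken (reactants):
    C-C: 2 × 359 = 718
    C-H: 8 × 426 = 3408
    C=O: 2 × 775 = 1550
    O=O: 5 × 511 = 2555
    Σ(broken) = 8231 kJ
  Bonds formed (products):
    C=O: 8 × 775 = 6200
    O-H: 8 × 470 = 3760
    Σ(formed) = 9960 kJ
  ΔH_A = 8231 − 9960 = −1729 kJ
Reaction B:
  Bonds broken (reactants):
    Br-Br: 1 × 196 = 196
    C-C: 1 × 359 = 359
    C-H: 6 × 426 = 2556
    C=C: 1 × 605 = 605
    Σ(broken) = 3716 kJ
  Bonds formed (products):
    C-Br: 2 × 279 = 558
    C-C: 2 × 359 = 718
    C-H: 6 × 426 = 2556
    Σ(formed) = 3832 kJ
  ΔH_B = 3716 − 3832 = −116 kJ
ΔH_A − ΔH_B = −1613 kJ, so reaction A has the more negative ΔH; |ΔH_A − ΔH_B| = 1613 kJ.

Reaction A, by 1613 kJ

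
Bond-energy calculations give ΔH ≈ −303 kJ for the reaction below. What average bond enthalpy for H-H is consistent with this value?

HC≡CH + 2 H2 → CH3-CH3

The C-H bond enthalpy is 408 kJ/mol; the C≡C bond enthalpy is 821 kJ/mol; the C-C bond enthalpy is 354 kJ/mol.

Let D be the H-H bond energy.
Σ(broken) = 1×821 + 2×408 + 2×D = 1637 + 2D
Σ(formed) = 1×354 + 6×408 = 2802
ΔH = Σ(broken) − Σ(formed) = (1637 + 2D) − (2802) = −1165 + 2D
Setting this equal to −303 kJ gives 2D = 862, so D = 431 kJ/mol.

D(H-H) ≈ 431 kJ/mol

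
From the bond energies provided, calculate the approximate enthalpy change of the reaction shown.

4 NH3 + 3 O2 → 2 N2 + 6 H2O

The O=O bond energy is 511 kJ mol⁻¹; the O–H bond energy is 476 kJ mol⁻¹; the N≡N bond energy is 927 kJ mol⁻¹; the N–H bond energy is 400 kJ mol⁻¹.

Bonds broken (reactants):
  N–H: 12 × 400 = 4800
  O=O: 3 × 511 = 1533
  Σ(broken) = 6333 kJ
Bonds formed (products):
  N≡N: 2 × 927 = 1854
  O–H: 12 × 476 = 5712
  Σ(formed) = 7566 kJ
ΔH = Σ(broken) − Σ(formed) = 6333 − 7566 = −1233 kJ

ΔH ≈ −1233 kJ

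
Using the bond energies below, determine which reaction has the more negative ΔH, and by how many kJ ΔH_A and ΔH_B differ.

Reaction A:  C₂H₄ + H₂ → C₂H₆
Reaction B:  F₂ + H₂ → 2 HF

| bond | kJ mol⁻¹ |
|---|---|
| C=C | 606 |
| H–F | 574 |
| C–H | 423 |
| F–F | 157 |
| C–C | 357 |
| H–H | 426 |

Reaction A:
  Bonds broken (reactants):
    C–H: 4 × 423 = 1692
    C=C: 1 × 606 = 606
    H–H: 1 × 426 = 426
    Σ(broken) = 2724 kJ
  Bonds formed (products):
    C–C: 1 × 357 = 357
    C–H: 6 × 423 = 2538
    Σ(formed) = 2895 kJ
  ΔH_A = 2724 − 2895 = −171 kJ
Reaction B:
  Bonds broken (reactants):
    F–F: 1 × 157 = 157
    H–H: 1 × 426 = 426
    Σ(broken) = 583 kJ
  Bonds formed (products):
    H–F: 2 × 574 = 1148
    Σ(formed) = 1148 kJ
  ΔH_B = 583 − 1148 = −565 kJ
ΔH_A − ΔH_B = +394 kJ, so reaction B has the more negative ΔH; |ΔH_A − ΔH_B| = 394 kJ.

Reaction B, by 394 kJ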